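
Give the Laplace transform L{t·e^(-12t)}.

L{t^n·e^(at)} = n!/(s-a)^(n+1), so L{t·e^(-12t)} = 1/(s+12)^2

Final answer: 1/(s+12)^2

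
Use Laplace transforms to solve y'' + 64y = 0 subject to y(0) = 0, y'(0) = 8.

L{y''} + 64L{y} = 0. s²Y - 0 - 8 + 64Y = 0. Y(s² + 64) = 8. Y = (8)/(s² + 64). Inverting: y(t) = sin(8t)

Final answer: y(t) = sin(8t)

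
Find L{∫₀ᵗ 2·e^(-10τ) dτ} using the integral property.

L{∫₀ᵗ f(τ)dτ} = F(s)/s with F(s) = 2/(s+10), so L{∫₀ᵗ 2·e^(-10τ) dτ} = 2/(s(s+10))

Final answer: 2/(s(s+10))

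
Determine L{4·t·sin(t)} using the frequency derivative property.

L{sin(t)} = 1/(s² + 1). By L{t·f(t)} = -F'(s): -d/ds[1/(s² + 1)] = -(1)·(-2s)/(s² + 1)² = 2s/(s² + 1)². Then L{4·t·sin(t)} = 4·2s/(s² + 1)² = 8s/(s² + 1)²

Final answer: 8s/(s² + 1)²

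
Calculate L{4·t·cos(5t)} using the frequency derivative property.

L{cos(5t)} = s/(s² + 25). Derivative: d/ds[s/(s² + 25)] = [(s² + 25) - s·2s]/(s² + 25)² = (25 - s²)/(s² + 25)². So L{t·cos(5t)} = -F'(s) = (s² - 25)/(s² + 25)². Then L{4·t·cos(5t)} = 4·(s² - 25)/(s² + 25)²

Final answer: 4·(s² - 25)/(s² + 25)²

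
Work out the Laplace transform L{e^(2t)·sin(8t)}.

L{e^(at)·sin(ωt)} = ω/((s-a)² + ω²), so L{e^(2t)·sin(8t)} = 8/((s-2)² + 64)

Final answer: 8/((s-2)² + 64)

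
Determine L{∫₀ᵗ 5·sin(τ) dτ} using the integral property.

L{∫₀ᵗ f(τ)dτ} = F(s)/s with F(s) = 5/(s² + 1), so the result is (5/(s² + 1))/s = 5/(s(s² + 1))

Final answer: 5/(s(s² + 1))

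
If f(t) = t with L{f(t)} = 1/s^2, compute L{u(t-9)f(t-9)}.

Time shift theorem: L{u(t-a)f(t-a)} = e^(-as)F(s). Here a=9, F(s) = 1/s^2, so L{u(t-9)f(t-9)} = e^(-9s)·1/s^2

Final answer: e^(-9s)·1/s^2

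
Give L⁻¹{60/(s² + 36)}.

This is the form c·a/(s² + a²) with a = 6, c = 10. L⁻¹ = 10·sin(6t)

Final answer: 10·sin(6t)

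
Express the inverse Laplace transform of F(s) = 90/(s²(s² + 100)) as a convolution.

90/(s²(s² + 100)) = (1/s²)·(90/(s² + 100)) = L{t}·L{9·sin(10t)}. So f(t) = t*(9·sin(10t)) = ∫₀ᵗ 9τ·sin(10(t-τ)) dτ

Final answer: ∫₀ᵗ 9τ·sin(10(t-τ)) dτ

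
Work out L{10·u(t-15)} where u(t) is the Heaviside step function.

L{u(t-a)} = e^(-as)/s. Here a=15, so L{u(t-15)} = e^(-15s)/s, and L{10·u(t-15)} = 10·e^(-15s)/s

Final answer: 10·e^(-15s)/s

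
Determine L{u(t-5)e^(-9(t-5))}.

u(t-a)f(t-a) with f(t)=e^(-9t). L{e^(-9t)} = 1/(s+9). By time shift: e^(-5s)/(s+9)

Final answer: e^(-5s)/(s+9)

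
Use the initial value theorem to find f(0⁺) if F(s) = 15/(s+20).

f(0⁺) = lim_{s→∞} s·15/(s+20) = lim_{s→∞} 15s/(s+20) = 15

Final answer: 15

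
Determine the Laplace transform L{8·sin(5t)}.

L{sin(ωt)} = ω/(s² + ω²), so L{sin(5t)} = 5/(s² + 25). Then L{8·sin(5t)} = 8·5/(s² + 25) = 40/(s² + 25)

Final answer: 40/(s² + 25)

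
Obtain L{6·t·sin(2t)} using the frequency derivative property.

L{sin(2t)} = 2/(s² + 4). By L{t·f(t)} = -F'(s): -d/ds[2/(s² + 4)] = -(2)·(-2s)/(s² + 4)² = 4s/(s² + 4)². Then L{6·t·sin(2t)} = 6·4s/(s² + 4)² = 24s/(s² + 4)²

Final answer: 24s/(s² + 4)²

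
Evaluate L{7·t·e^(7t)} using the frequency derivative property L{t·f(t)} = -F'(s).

L{e^(7t)} = 1/(s-7). By frequency derivative: L{t·e^(7t)} = -d/ds[1/(s-7)] = -(-1)/(s-7)² = 1/(s-7)². Then L{7·t·e^(7t)} = 7·1/(s-7)² = 7/(s-7)²

Final answer: 7/(s-7)²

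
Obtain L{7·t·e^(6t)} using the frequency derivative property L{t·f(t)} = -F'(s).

L{e^(6t)} = 1/(s-6). By frequency derivative: L{t·e^(6t)} = -d/ds[1/(s-6)] = -(-1)/(s-6)² = 1/(s-6)². Then L{7·t·e^(6t)} = 7·1/(s-6)² = 7/(s-6)²

Final answer: 7/(s-6)²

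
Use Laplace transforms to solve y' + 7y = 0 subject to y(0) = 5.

L{y'} + 7L{y} = 0. sY - 5 + 7Y = 0. Y(s+7) = 5. Y = 5/(s+7)

Final answer: y(t) = 5e^(-7t)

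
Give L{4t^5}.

L{t^n} = n!/s^(n+1). So L{4t^5} = 4·5!/s^6 = 480/s^6

Final answer: 480/s^6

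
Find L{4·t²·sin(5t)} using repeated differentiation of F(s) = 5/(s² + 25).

F(s) = 5/(s² + 25). F'(s) = -10s/(s² + 25)². F''(s) = -10(25 - 3s²)/(s² + 25)³ = (30s² - 250)/(s² + 25)³. So L{t²·sin(5t)} = (-1)² F''(s) = (30s² - 250)/(s² + 25)³. Then L{4·t²·sin(5t)} = 4·(30s² - 250)/(s² + 25)³ = (120s² - 1000)/(s² + 25)³

Final answer: (120s² - 1000)/(s² + 25)³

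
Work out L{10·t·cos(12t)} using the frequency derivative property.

L{cos(12t)} = s/(s² + 144). Derivative: d/ds[s/(s² + 144)] = [(s² + 144) - s·2s]/(s² + 144)² = (144 - s²)/(s² + 144)². So L{t·cos(12t)} = -F'(s) = (s² - 144)/(s² + 144)². Then L{10·t·cos(12t)} = 10·(s² - 144)/(s² + 144)²

Final answer: 10·(s² - 144)/(s² + 144)²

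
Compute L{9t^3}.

L{t^n} = n!/s^(n+1). So L{9t^3} = 9·3!/s^4 = 54/s^4

Final answer: 54/s^4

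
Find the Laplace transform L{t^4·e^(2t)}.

L{t^n·e^(at)} = n!/(s-a)^(n+1), so L{t^4·e^(2t)} = 24/(s-2)^5

Final answer: 24/(s-2)^5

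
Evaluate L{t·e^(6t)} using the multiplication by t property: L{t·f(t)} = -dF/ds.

Using L{t^n·e^(at)} = n!/(s-a)^(n+1), L{t·e^(6t)} = 1/(s-6)^2

Final answer: 1/(s-6)^2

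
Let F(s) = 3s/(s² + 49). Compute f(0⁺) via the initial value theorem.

f(0⁺) = lim_{s→∞} s·3s/(s² + 49) = lim_{s→∞} 3s²/(s² + 49) = 3

Final answer: 3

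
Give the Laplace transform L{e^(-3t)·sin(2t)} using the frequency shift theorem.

Frequency shift: L{e^(at)f(t)} = F(s-a). L{e^(-3t)·sin(2t)} = 2/((s+3)² + 4)

Final answer: 2/((s+3)² + 4)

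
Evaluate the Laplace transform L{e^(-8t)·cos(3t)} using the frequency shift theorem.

Frequency shift: L{e^(at)f(t)} = F(s-a). L{e^(-8t)·cos(3t)} = (s+8)/((s+8)² + 9)

Final answer: (s+8)/((s+8)² + 9)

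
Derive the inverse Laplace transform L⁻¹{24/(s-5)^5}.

L⁻¹{n!/(s-a)^(n+1)} = t^n·e^(at), so L⁻¹{24/(s-5)^5} = t^4·e^(5t)

Final answer: t^4·e^(5t)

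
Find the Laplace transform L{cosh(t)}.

L{cosh(ωt)} = s/(s² - ω²), so L{cosh(t)} = s/(s² - 1)

Final answer: s/(s² - 1)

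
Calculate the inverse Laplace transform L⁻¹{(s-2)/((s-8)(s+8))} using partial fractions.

Using partial fractions, f(t) = (6e^(8t) + 10e^(-8t))/16

Final answer: (6e^(8t) + 10e^(-8t))/16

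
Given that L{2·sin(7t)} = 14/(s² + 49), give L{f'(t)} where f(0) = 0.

L{f'(t)} = s·F(s) - f(0) = s·14/(s² + 49) - 0 = 14s/(s² + 49)

Final answer: 14s/(s² + 49)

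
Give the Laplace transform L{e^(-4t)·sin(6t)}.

L{e^(at)·sin(ωt)} = ω/((s-a)² + ω²), so L{e^(-4t)·sin(6t)} = 6/((s+4)² + 36)

Final answer: 6/((s+4)² + 36)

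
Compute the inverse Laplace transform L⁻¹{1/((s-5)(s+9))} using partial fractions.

Decompose: A/(s-5) + B/(s+9). A = 1/14, B = -1/14. f(t) = (e^(5t) - e^(-9t))/14

Final answer: (e^(5t) - e^(-9t))/14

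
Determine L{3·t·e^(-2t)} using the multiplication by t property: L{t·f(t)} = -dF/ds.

Using L{t^n·e^(at)} = n!/(s-a)^(n+1), L{t·e^(-2t)} = 1/(s+2)^2, so L{3·t·e^(-2t)} = 3·1/(s+2)^2 = 3/(s+2)^2

Final answer: 3/(s+2)^2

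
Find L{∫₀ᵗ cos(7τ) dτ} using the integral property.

L{∫₀ᵗ f(τ)dτ} = F(s)/s with F(s) = s/(s² + 49), so the result is (s/(s² + 49))/s = 1/(s² + 49)

Final answer: 1/(s² + 49)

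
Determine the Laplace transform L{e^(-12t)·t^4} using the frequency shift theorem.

L{e^(at)·t^n} = n!/(s-a)^(n+1), so L{e^(-12t)·t^4} = 24/(s+12)^5

Final answer: 24/(s+12)^5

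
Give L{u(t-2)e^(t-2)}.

u(t-a)f(t-a) with f(t)=e^t. L{e^t} = 1/(s-1). By time shift: e^(-2s)/(s-1)

Final answer: e^(-2s)/(s-1)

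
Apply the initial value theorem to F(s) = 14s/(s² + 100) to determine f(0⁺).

f(0⁺) = lim_{s→∞} s·14s/(s² + 100) = lim_{s→∞} 14s²/(s² + 100) = 14

Final answer: 14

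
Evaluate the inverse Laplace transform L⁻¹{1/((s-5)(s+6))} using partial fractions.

Decompose: A/(s-5) + B/(s+6). A = 1/11, B = -1/11. f(t) = (e^(5t) - e^(-6t))/11

Final answer: (e^(5t) - e^(-6t))/11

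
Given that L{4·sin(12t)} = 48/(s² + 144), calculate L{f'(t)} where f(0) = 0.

L{f'(t)} = s·F(s) - f(0) = s·48/(s² + 144) - 0 = 48s/(s² + 144)

Final answer: 48s/(s² + 144)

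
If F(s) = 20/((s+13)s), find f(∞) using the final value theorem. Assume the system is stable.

f(∞) = lim_{s→0} sF(s) = lim_{s→0} 20/(s+13) = 20/13

Final answer: 20/13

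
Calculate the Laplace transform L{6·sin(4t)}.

L{sin(ωt)} = ω/(s² + ω²), so L{sin(4t)} = 4/(s² + 16). Then L{6·sin(4t)} = 6·4/(s² + 16) = 24/(s² + 16)

Final answer: 24/(s² + 16)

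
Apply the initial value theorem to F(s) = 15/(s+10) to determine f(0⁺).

f(0⁺) = lim_{s→∞} s·15/(s+10) = lim_{s→∞} 15s/(s+10) = 15

Final answer: 15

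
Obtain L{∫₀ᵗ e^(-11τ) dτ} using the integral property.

L{∫₀ᵗ f(τ)dτ} = F(s)/s with F(s) = 1/(s+11), so L{∫₀ᵗ e^(-11τ) dτ} = 1/(s(s+11))

Final answer: 1/(s(s+11))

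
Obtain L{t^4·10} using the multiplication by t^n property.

L{10} = 10/s. d^1/ds^1[1/s] = -1/s². d^2/ds^2[1/s] = 2/s^3. d^3/ds^3[1/s] = -6/s^4. d^4/ds^4[1/s] = 24/s^5. So L{t^4} = (-1)^{4}·24/s^5 = 24/s^5. Then L{t^4·10} = 10·24/s^5 = 240/s^5

Final answer: 240/s^5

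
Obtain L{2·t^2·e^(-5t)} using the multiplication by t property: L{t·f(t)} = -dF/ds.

Using L{t^n·e^(at)} = n!/(s-a)^(n+1), L{t^2·e^(-5t)} = 2/(s+5)^3, so L{2·t^2·e^(-5t)} = 2·2/(s+5)^3 = 4/(s+5)^3

Final answer: 4/(s+5)^3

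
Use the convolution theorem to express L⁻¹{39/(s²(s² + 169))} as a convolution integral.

39/(s²(s² + 169)) = (1/s²)·(39/(s² + 169)) = L{t}·L{3·sin(13t)}. So f(t) = t*(3·sin(13t)) = ∫₀ᵗ 3τ·sin(13(t-τ)) dτ

Final answer: ∫₀ᵗ 3τ·sin(13(t-τ)) dτ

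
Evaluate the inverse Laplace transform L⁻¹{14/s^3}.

L⁻¹{n!/s^(n+1)} = t^n with n=2. So L⁻¹{2/s^3} = t^2, and L⁻¹{14/s^3} = (14/2)·t^2 = 7·t^2

Final answer: 7·t^2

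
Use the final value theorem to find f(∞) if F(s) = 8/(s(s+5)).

f(∞) = lim_{s→0} s·8/(s(s+5)) = lim_{s→0} 8/(s+5) = 8/5 = 8/5

Final answer: 8/5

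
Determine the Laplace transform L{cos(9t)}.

L{cos(ωt)} = s/(s² + ω²), so L{cos(9t)} = s/(s² + 81)

Final answer: s/(s² + 81)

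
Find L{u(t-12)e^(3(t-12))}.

u(t-a)f(t-a) with f(t)=e^(3t). L{e^(3t)} = 1/(s-3). By time shift: e^(-12s)/(s-3)

Final answer: e^(-12s)/(s-3)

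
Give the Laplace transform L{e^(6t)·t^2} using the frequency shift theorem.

L{e^(at)·t^n} = n!/(s-a)^(n+1), so L{e^(6t)·t^2} = 2/(s-6)^3

Final answer: 2/(s-6)^3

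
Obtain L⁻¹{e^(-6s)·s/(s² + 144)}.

L⁻¹{s/(s² + 144)} = cos(12t). By the time shift theorem, L⁻¹{e^(-as)F(s)} = u(t-a)f(t-a) with a=6, so L⁻¹{e^(-6s)·s/(s² + 144)} = u(t-6)·cos(12(t-6))

Final answer: u(t-6)·cos(12(t-6))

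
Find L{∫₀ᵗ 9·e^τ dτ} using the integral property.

L{∫₀ᵗ f(τ)dτ} = F(s)/s with F(s) = 9/(s-1), so L{∫₀ᵗ 9·e^τ dτ} = 9/(s(s-1))

Final answer: 9/(s(s-1))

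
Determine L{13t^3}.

L{t^n} = n!/s^(n+1). So L{13t^3} = 13·3!/s^4 = 78/s^4

Final answer: 78/s^4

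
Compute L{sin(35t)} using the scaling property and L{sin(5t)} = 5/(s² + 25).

Using L{f(at)} = (1/a)F(s/a) with a=7: L{sin(35t)} = (1/7) · 5/((s/7)² + 25) = (1/7) · 5·49/(s² + 1225) = 35/(s² + 1225)

Final answer: 35/(s² + 1225)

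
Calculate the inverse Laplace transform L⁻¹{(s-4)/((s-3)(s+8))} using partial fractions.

Using partial fractions, f(t) = (-e^(3t) + 12e^(-8t))/11

Final answer: (-e^(3t) + 12e^(-8t))/11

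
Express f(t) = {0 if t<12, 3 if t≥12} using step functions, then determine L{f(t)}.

f(t) = 3·u(t-12). L{u(t-12)} = e^(-12s)/s, so L{f(t)} = 3·e^(-12s)/s

Final answer: 3·e^(-12s)/s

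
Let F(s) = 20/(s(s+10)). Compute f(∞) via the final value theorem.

f(∞) = lim_{s→0} s·20/(s(s+10)) = lim_{s→0} 20/(s+10) = 20/10 = 2

Final answer: 2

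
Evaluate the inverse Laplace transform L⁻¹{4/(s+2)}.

L⁻¹{1/(s-a)} = e^(at), so L⁻¹{1/(s+2)} = e^(-2t), and L⁻¹{4/(s+2)} = 4·e^(-2t)

Final answer: 4·e^(-2t)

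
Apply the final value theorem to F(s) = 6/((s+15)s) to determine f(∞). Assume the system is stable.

f(∞) = lim_{s→0} sF(s) = lim_{s→0} 6/(s+15) = 2/5

Final answer: 2/5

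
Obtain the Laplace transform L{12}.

L{12} = 12 · L{1} = 12/s

Final answer: 12/s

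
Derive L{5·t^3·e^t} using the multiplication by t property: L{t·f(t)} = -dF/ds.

Using L{t^n·e^(at)} = n!/(s-a)^(n+1), L{t^3·e^t} = 6/(s-1)^4, so L{5·t^3·e^t} = 5·6/(s-1)^4 = 30/(s-1)^4

Final answer: 30/(s-1)^4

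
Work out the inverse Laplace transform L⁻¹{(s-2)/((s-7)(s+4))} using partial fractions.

Using partial fractions, f(t) = (5e^(7t) + 6e^(-4t))/11

Final answer: (5e^(7t) + 6e^(-4t))/11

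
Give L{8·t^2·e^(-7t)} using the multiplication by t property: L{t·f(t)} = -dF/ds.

Using L{t^n·e^(at)} = n!/(s-a)^(n+1), L{t^2·e^(-7t)} = 2/(s+7)^3, so L{8·t^2·e^(-7t)} = 8·2/(s+7)^3 = 16/(s+7)^3

Final answer: 16/(s+7)^3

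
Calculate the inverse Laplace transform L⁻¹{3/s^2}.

L⁻¹{n!/s^(n+1)} = t^n with n=1. So L⁻¹{1/s^2} = t, and L⁻¹{3/s^2} = (3/1)·t = 3·t

Final answer: 3·t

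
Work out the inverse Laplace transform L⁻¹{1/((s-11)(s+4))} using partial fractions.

Decompose: A/(s-11) + B/(s+4). A = 1/15, B = -1/15. f(t) = (e^(11t) - e^(-4t))/15

Final answer: (e^(11t) - e^(-4t))/15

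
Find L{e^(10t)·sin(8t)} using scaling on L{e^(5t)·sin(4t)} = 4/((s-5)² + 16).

Scaling with a=2: L{e^(10t)·sin(8t)} = (1/2) · 4/((s/2-5)² + 16). Simplifying: 8/((s-10)² + 64)

Final answer: 8/((s-10)² + 64)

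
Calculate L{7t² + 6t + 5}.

L{7t² + 6t + 5} = 7·2/s³ + 6/s² + 5/s = 14/s³ + 6/s² + 5/s

Final answer: 14/s³ + 6/s² + 5/s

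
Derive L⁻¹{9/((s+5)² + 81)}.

Form: b/((s-a)² + b²) → e^(at)sin(bt). With a=-5, b=9

Final answer: e^(-5t)·sin(9t)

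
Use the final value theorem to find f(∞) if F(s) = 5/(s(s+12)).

f(∞) = lim_{s→0} s·5/(s(s+12)) = lim_{s→0} 5/(s+12) = 5/12 = 5/12

Final answer: 5/12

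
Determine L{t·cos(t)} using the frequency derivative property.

L{cos(t)} = s/(s² + 1). Derivative: d/ds[s/(s² + 1)] = [(s² + 1) - s·2s]/(s² + 1)² = (1 - s²)/(s² + 1)². So L{t·cos(t)} = -F'(s) = (s² - 1)/(s² + 1)²

Final answer: (s² - 1)/(s² + 1)²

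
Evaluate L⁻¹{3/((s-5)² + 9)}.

Form: b/((s-a)² + b²) → e^(at)sin(bt). With a=5, b=3

Final answer: e^(5t)·sin(3t)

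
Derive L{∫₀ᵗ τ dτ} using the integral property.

L{∫₀ᵗ f(τ)dτ} = F(s)/s with f(t) = t. F(s) = 1/s^2, so L{∫₀ᵗ τ dτ} = (1/s^2)/s = 1/s^3. (Check: ∫₀ᵗ τ dτ = t^2/2.)

Final answer: 1/s^3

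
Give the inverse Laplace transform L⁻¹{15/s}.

L⁻¹{c/s} = c, so L⁻¹{15/s} = 15

Final answer: 15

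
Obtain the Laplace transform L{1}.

L{1} = 1 · L{1} = 1/s

Final answer: 1/s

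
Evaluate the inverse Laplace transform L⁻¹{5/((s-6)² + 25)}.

Using frequency shift, L⁻¹{5/((s-6)² + 25)} = e^(6t)·sin(5t)

Final answer: e^(6t)·sin(5t)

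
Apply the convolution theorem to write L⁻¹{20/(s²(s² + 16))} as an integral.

20/(s²(s² + 16)) = (1/s²)·(20/(s² + 16)) = L{t}·L{5·sin(4t)}. So f(t) = t*(5·sin(4t)) = ∫₀ᵗ 5τ·sin(4(t-τ)) dτ

Final answer: ∫₀ᵗ 5τ·sin(4(t-τ)) dτ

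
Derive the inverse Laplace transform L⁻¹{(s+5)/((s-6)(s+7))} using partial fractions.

Using partial fractions, f(t) = (11e^(6t) + 2e^(-7t))/13

Final answer: (11e^(6t) + 2e^(-7t))/13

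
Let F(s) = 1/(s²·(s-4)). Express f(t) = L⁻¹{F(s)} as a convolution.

1/(s²·(s-4)) = (1/s^2)·(1/(s-4)) = L{t}·L{e^(4t)}. So f(t) = t*e^(4t) = ∫₀ᵗ τ·e^(4(t-τ)) dτ

Final answer: ∫₀ᵗ τ·e^(4(t-τ)) dτ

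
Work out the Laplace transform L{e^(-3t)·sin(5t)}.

L{e^(at)·sin(ωt)} = ω/((s-a)² + ω²), so L{e^(-3t)·sin(5t)} = 5/((s+3)² + 25)

Final answer: 5/((s+3)² + 25)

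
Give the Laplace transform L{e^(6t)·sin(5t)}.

L{e^(at)·sin(ωt)} = ω/((s-a)² + ω²), so L{e^(6t)·sin(5t)} = 5/((s-6)² + 25)

Final answer: 5/((s-6)² + 25)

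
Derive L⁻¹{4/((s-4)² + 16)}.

Form: b/((s-a)² + b²) → e^(at)sin(bt). With a=4, b=4

Final answer: e^(4t)·sin(4t)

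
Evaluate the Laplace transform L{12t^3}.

L{12t^3} = 12 · L{t^3} = 12 · 6/s^4 = 72/s^4

Final answer: 72/s^4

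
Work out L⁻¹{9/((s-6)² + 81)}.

Form: b/((s-a)² + b²) → e^(at)sin(bt). With a=6, b=9

Final answer: e^(6t)·sin(9t)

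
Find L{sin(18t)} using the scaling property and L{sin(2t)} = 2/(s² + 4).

Using L{f(at)} = (1/a)F(s/a) with a=9: L{sin(18t)} = (1/9) · 2/((s/9)² + 4) = (1/9) · 2·81/(s² + 324) = 18/(s² + 324)

Final answer: 18/(s² + 324)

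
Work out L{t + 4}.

L{t + 4} = L{t} + 4·L{1} = 1/s² + 4/s

Final answer: 1/s² + 4/s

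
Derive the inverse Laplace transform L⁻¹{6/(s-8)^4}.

L⁻¹{n!/(s-a)^(n+1)} = t^n·e^(at) with n=3, a=8. So L⁻¹{6/(s-8)^4} = t^3·e^(8t)

Final answer: t^3·e^(8t)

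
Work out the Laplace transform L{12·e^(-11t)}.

L{e^(at)} = 1/(s-a), so L{e^(-11t)} = 1/(s+11). Then L{12·e^(-11t)} = 12/(s+11)

Final answer: 12/(s+11)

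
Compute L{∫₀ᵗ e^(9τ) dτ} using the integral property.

L{∫₀ᵗ f(τ)dτ} = F(s)/s with F(s) = 1/(s-9), so L{∫₀ᵗ e^(9τ) dτ} = 1/(s(s-9))

Final answer: 1/(s(s-9))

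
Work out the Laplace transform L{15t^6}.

L{15t^6} = 15 · L{t^6} = 15 · 720/s^7 = 10800/s^7

Final answer: 10800/s^7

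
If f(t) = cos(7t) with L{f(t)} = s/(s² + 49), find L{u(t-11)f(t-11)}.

Time shift theorem: L{u(t-a)f(t-a)} = e^(-as)F(s). Here a=11, F(s) = s/(s² + 49), so L{u(t-11)f(t-11)} = e^(-11s)·s/(s² + 49)

Final answer: e^(-11s)·s/(s² + 49)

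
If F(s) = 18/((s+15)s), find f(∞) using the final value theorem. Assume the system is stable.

f(∞) = lim_{s→0} sF(s) = lim_{s→0} 18/(s+15) = 6/5

Final answer: 6/5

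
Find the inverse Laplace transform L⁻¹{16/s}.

L⁻¹{c/s} = c, so L⁻¹{16/s} = 16

Final answer: 16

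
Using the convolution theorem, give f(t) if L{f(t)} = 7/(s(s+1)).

7/(s(s+1)) = (7/s)·(1/(s+1)) = L{7}·L{e^(-t)}. By convolution, f(t) = 7*e^(-t) = ∫₀ᵗ 7·e^(-τ) dτ = 7·(1 - e^(-t))/1

Final answer: 7·(1 - e^(-t))/1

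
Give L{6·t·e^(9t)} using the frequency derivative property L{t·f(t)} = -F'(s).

L{e^(9t)} = 1/(s-9). By frequency derivative: L{t·e^(9t)} = -d/ds[1/(s-9)] = -(-1)/(s-9)² = 1/(s-9)². Then L{6·t·e^(9t)} = 6·1/(s-9)² = 6/(s-9)²

Final answer: 6/(s-9)²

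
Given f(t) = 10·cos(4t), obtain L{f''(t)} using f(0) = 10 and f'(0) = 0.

F(s) = 10s/(s² + 16). L{f''(t)} = s²F(s) - sf(0) - f'(0) = 10s³/(s² + 16) - 10s = (10s³ - 10s(s² + 16))/(s² + 16) = -160s/(s² + 16)

Final answer: -160s/(s² + 16)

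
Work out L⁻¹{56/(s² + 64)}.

This is the form c·a/(s² + a²) with a = 8, c = 7. L⁻¹ = 7·sin(8t)

Final answer: 7·sin(8t)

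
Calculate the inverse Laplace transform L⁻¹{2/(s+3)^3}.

L⁻¹{n!/(s-a)^(n+1)} = t^n·e^(at) with n=2, a=-3. So L⁻¹{2/(s+3)^3} = t^2·e^(-3t)

Final answer: t^2·e^(-3t)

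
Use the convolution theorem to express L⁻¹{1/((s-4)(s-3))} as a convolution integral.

1/((s-4)(s-3)) = (1/(s-4))·(1/(s-3)) = L{e^(4t)}·L{e^(3t)}. So f(t) = e^(4t)*e^(3t) = ∫₀ᵗ e^(4τ)·e^(3(t-τ)) dτ

Final answer: ∫₀ᵗ e^(4τ)·e^(3(t-τ)) dτ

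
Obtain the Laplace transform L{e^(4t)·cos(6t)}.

L{e^(at)·cos(ωt)} = (s-a)/((s-a)² + ω²), so L{e^(4t)·cos(6t)} = (s-4)/((s-4)² + 36)

Final answer: (s-4)/((s-4)² + 36)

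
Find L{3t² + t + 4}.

L{3t² + t + 4} = 3·2/s³ + 1/s² + 4/s = 6/s³ + 1/s² + 4/s

Final answer: 6/s³ + 1/s² + 4/s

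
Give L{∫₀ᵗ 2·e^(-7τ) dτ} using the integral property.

L{∫₀ᵗ f(τ)dτ} = F(s)/s with F(s) = 2/(s+7), so L{∫₀ᵗ 2·e^(-7τ) dτ} = 2/(s(s+7))

Final answer: 2/(s(s+7))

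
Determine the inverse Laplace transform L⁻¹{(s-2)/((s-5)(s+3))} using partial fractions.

Using partial fractions, f(t) = (3e^(5t) + 5e^(-3t))/8

Final answer: (3e^(5t) + 5e^(-3t))/8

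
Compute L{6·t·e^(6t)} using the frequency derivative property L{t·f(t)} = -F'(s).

L{e^(6t)} = 1/(s-6). By frequency derivative: L{t·e^(6t)} = -d/ds[1/(s-6)] = -(-1)/(s-6)² = 1/(s-6)². Then L{6·t·e^(6t)} = 6·1/(s-6)² = 6/(s-6)²

Final answer: 6/(s-6)²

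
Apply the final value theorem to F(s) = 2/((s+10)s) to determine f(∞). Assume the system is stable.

f(∞) = lim_{s→0} sF(s) = lim_{s→0} 2/(s+10) = 1/5

Final answer: 1/5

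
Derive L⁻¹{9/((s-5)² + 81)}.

Form: b/((s-a)² + b²) → e^(at)sin(bt). With a=5, b=9

Final answer: e^(5t)·sin(9t)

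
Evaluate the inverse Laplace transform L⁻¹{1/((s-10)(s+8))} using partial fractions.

Decompose: A/(s-10) + B/(s+8). A = 1/18, B = -1/18. f(t) = (e^(10t) - e^(-8t))/18

Final answer: (e^(10t) - e^(-8t))/18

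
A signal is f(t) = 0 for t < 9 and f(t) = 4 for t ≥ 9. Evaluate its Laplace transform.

f(t) = 4·u(t-9). L{u(t-9)} = e^(-9s)/s, so L{f(t)} = 4·e^(-9s)/s

Final answer: 4·e^(-9s)/s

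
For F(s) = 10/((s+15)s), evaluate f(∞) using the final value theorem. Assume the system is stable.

f(∞) = lim_{s→0} sF(s) = lim_{s→0} 10/(s+15) = 2/3

Final answer: 2/3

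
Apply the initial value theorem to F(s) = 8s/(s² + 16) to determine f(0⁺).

f(0⁺) = lim_{s→∞} s·8s/(s² + 16) = lim_{s→∞} 8s²/(s² + 16) = 8

Final answer: 8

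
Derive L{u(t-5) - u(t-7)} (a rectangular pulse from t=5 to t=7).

L{u(t-a)} = e^(-as)/s. L{u(t-5) - u(t-7)} = (e^(-5s) - e^(-7s))/s

Final answer: (e^(-5s) - e^(-7s))/s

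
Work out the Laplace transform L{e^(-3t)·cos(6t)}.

L{e^(at)·cos(ωt)} = (s-a)/((s-a)² + ω²), so L{e^(-3t)·cos(6t)} = (s+3)/((s+3)² + 36)

Final answer: (s+3)/((s+3)² + 36)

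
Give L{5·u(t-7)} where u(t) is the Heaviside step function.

L{u(t-a)} = e^(-as)/s. Here a=7, so L{u(t-7)} = e^(-7s)/s, and L{5·u(t-7)} = 5·e^(-7s)/s

Final answer: 5·e^(-7s)/s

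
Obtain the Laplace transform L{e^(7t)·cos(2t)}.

L{e^(at)·cos(ωt)} = (s-a)/((s-a)² + ω²), so L{e^(7t)·cos(2t)} = (s-7)/((s-7)² + 4)

Final answer: (s-7)/((s-7)² + 4)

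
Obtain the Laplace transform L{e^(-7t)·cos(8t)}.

L{e^(at)·cos(ωt)} = (s-a)/((s-a)² + ω²), so L{e^(-7t)·cos(8t)} = (s+7)/((s+7)² + 64)

Final answer: (s+7)/((s+7)² + 64)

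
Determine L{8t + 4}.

L{8t + 4} = 8·L{t} + 4·L{1} = 8/s² + 4/s

Final answer: 8/s² + 4/s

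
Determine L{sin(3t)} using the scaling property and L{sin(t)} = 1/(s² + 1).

Using L{f(at)} = (1/a)F(s/a) with a=3: L{sin(3t)} = (1/3) · 1/((s/3)² + 1) = (1/3) · 1·9/(s² + 9) = 3/(s² + 9)

Final answer: 3/(s² + 9)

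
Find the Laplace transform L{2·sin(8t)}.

L{sin(ωt)} = ω/(s² + ω²), so L{sin(8t)} = 8/(s² + 64). Then L{2·sin(8t)} = 2·8/(s² + 64) = 16/(s² + 64)

Final answer: 16/(s² + 64)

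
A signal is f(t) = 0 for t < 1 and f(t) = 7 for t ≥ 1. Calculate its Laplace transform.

f(t) = 7·u(t-1). L{u(t-1)} = e^(-s)/s, so L{f(t)} = 7·e^(-s)/s

Final answer: 7·e^(-s)/s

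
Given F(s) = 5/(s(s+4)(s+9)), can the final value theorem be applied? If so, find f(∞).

Poles of sF(s) = 5/((s+4)(s+9)) are at s = -4 and s = -9, both in the left half-plane. Theorem applies. f(∞) = lim_{s→0} sF(s) = 5/(4·9) = 5/36

Final answer: 5/36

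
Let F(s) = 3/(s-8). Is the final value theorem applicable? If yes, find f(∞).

sF(s) = 3s/(s-8) has a pole at s = 8 in the right half-plane. Theorem does NOT apply (unstable system; f(t) = 3·e^(8t) grows without bound).

Final answer: Not applicable (unstable)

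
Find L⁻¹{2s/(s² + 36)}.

This is the form c·s/(s² + a²) with a = 6, c = 2. L⁻¹ = 2·cos(6t)

Final answer: 2·cos(6t)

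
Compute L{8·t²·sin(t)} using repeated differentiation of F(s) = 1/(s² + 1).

F(s) = 1/(s² + 1). F'(s) = -2s/(s² + 1)². F''(s) = -2(1 - 3s²)/(s² + 1)³ = (6s² - 2)/(s² + 1)³. So L{t²·sin(t)} = (-1)² F''(s) = (6s² - 2)/(s² + 1)³. Then L{8·t²·sin(t)} = 8·(6s² - 2)/(s² + 1)³ = (48s² - 16)/(s² + 1)³

Final answer: (48s² - 16)/(s² + 1)³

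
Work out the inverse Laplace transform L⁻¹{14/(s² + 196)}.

L⁻¹{14/(s² + 196)} = sin(14t)

Final answer: sin(14t)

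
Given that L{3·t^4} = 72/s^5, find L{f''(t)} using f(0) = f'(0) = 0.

L{f''(t)} = s²F(s) - sf(0) - f'(0) = s²·72/s^5 - 0 - 0 = 72/s^3

Final answer: 72/s^3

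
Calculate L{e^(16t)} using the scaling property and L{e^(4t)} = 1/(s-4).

Using L{f(at)} = (1/a)F(s/a) with a=4 and f(t) = e^(4t): L{e^(16t)} = (1/4) · 1/((s/4)-4) = (1/4) · 4/(s-16) = 1/(s-16)

Final answer: 1/(s-16)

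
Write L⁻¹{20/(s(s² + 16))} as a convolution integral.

20/(s(s² + 16)) = (1/s)·(20/(s² + 16)) = L{1}·L{5·sin(4t)}. So f(t) = 1*(5·sin(4t)) = ∫₀ᵗ 5·sin(4τ) dτ

Final answer: ∫₀ᵗ 5·sin(4τ) dτ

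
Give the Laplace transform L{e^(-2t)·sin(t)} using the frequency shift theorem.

Frequency shift: L{e^(at)f(t)} = F(s-a). L{e^(-2t)·sin(t)} = 1/((s+2)² + 1)

Final answer: 1/((s+2)² + 1)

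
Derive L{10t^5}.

L{t^n} = n!/s^(n+1). So L{10t^5} = 10·5!/s^6 = 1200/s^6

Final answer: 1200/s^6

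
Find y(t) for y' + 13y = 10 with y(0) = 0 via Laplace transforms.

sY + 13Y = 10/s. Y = 10/(s(s+13)). Partial fractions: Y = 10/13/s - 10/13/(s+13)

Final answer: y(t) = 10/13(1 - e^(-13t))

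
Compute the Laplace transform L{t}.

L{t^n} = n!/s^(n+1), so L{t} = 1/s^2

Final answer: 1/s^2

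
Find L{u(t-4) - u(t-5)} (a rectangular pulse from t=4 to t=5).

L{u(t-a)} = e^(-as)/s. L{u(t-4) - u(t-5)} = (e^(-4s) - e^(-5s))/s

Final answer: (e^(-4s) - e^(-5s))/s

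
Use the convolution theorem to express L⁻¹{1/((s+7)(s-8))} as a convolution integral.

1/((s+7)(s-8)) = (1/(s+7))·(1/(s-8)) = L{e^(-7t)}·L{e^(8t)}. So f(t) = e^(-7t)*e^(8t) = ∫₀ᵗ e^(-7τ)·e^(8(t-τ)) dτ

Final answer: ∫₀ᵗ e^(-7τ)·e^(8(t-τ)) dτ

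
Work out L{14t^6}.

L{t^n} = n!/s^(n+1). So L{14t^6} = 14·6!/s^7 = 10080/s^7

Final answer: 10080/s^7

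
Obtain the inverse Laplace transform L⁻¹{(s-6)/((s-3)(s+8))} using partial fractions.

Using partial fractions, f(t) = (-3e^(3t) + 14e^(-8t))/11

Final answer: (-3e^(3t) + 14e^(-8t))/11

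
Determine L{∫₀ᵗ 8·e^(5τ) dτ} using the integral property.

L{∫₀ᵗ f(τ)dτ} = F(s)/s with F(s) = 8/(s-5), so L{∫₀ᵗ 8·e^(5τ) dτ} = 8/(s(s-5))

Final answer: 8/(s(s-5))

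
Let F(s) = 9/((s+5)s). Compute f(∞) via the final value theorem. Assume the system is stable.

f(∞) = lim_{s→0} sF(s) = lim_{s→0} 9/(s+5) = 9/5

Final answer: 9/5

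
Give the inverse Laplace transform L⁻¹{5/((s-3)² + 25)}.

Using frequency shift, L⁻¹{5/((s-3)² + 25)} = e^(3t)·sin(5t)

Final answer: e^(3t)·sin(5t)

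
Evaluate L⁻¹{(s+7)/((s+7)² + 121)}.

Using frequency shift: L⁻¹{(s-a)/((s-a)² + b²)} = e^(at)cos(bt). Here a=-7, b=11

Final answer: e^(-7t)·cos(11t)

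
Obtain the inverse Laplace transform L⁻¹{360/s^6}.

L⁻¹{n!/s^(n+1)} = t^n with n=5. So L⁻¹{120/s^6} = t^5, and L⁻¹{360/s^6} = (360/120)·t^5 = 3·t^5

Final answer: 3·t^5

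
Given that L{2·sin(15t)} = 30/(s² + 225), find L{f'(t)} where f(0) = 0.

L{f'(t)} = s·F(s) - f(0) = s·30/(s² + 225) - 0 = 30s/(s² + 225)

Final answer: 30s/(s² + 225)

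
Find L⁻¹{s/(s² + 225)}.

This is the form c·s/(s² + a²) with a = 15. L⁻¹ = cos(15t)

Final answer: cos(15t)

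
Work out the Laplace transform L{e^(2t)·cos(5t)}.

L{e^(at)·cos(ωt)} = (s-a)/((s-a)² + ω²), so L{e^(2t)·cos(5t)} = (s-2)/((s-2)² + 25)

Final answer: (s-2)/((s-2)² + 25)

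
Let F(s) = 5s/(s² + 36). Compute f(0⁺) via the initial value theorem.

f(0⁺) = lim_{s→∞} s·5s/(s² + 36) = lim_{s→∞} 5s²/(s² + 36) = 5

Final answer: 5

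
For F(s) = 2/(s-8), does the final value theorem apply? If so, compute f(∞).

sF(s) = 2s/(s-8) has a pole at s = 8 in the right half-plane. Theorem does NOT apply (unstable system; f(t) = 2·e^(8t) grows without bound).

Final answer: Not applicable (unstable)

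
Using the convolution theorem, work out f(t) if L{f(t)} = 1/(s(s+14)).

1/(s(s+14)) = (1/s)·(1/(s+14)) = L{1}·L{e^(-14t)}. By convolution, f(t) = 1*e^(-14t) = ∫₀ᵗ 1·e^(-14τ) dτ = (1 - e^(-14t))/14

Final answer: (1 - e^(-14t))/14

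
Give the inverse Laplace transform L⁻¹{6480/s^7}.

L⁻¹{n!/s^(n+1)} = t^n with n=6. So L⁻¹{720/s^7} = t^6, and L⁻¹{6480/s^7} = (6480/720)·t^6 = 9·t^6

Final answer: 9·t^6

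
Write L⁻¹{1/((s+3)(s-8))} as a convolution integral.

1/((s+3)(s-8)) = (1/(s+3))·(1/(s-8)) = L{e^(-3t)}·L{e^(8t)}. So f(t) = e^(-3t)*e^(8t) = ∫₀ᵗ e^(-3τ)·e^(8(t-τ)) dτ

Final answer: ∫₀ᵗ e^(-3τ)·e^(8(t-τ)) dτ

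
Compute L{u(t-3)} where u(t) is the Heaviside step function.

L{u(t-a)} = e^(-as)/s. Here a=3, so L{u(t-3)} = e^(-3s)/s

Final answer: e^(-3s)/s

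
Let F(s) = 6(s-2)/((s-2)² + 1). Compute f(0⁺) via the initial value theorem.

f(0⁺) = lim_{s→∞} sF(s) = lim_{s→∞} 6s(s-2)/((s-2)² + 1) = 6

Final answer: 6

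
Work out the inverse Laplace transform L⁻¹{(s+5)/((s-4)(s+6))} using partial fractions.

Using partial fractions, f(t) = (9e^(4t) + e^(-6t))/10

Final answer: (9e^(4t) + e^(-6t))/10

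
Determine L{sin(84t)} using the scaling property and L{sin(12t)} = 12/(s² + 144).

Using L{f(at)} = (1/a)F(s/a) with a=7: L{sin(84t)} = (1/7) · 12/((s/7)² + 144) = (1/7) · 12·49/(s² + 7056) = 84/(s² + 7056)

Final answer: 84/(s² + 7056)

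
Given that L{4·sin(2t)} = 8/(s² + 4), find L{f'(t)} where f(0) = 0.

L{f'(t)} = s·F(s) - f(0) = s·8/(s² + 4) - 0 = 8s/(s² + 4)

Final answer: 8s/(s² + 4)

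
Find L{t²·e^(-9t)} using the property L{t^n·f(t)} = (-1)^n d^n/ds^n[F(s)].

L{e^(-9t)} = 1/(s+9). d/ds[1/(s+9)] = -1/(s+9)². d²/ds²[1/(s+9)] = 2/(s+9)³. So L{t²·e^(-9t)} = (-1)² · 2/(s+9)³ = 2/(s+9)³

Final answer: 2/(s+9)³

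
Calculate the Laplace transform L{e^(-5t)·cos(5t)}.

L{e^(at)·cos(ωt)} = (s-a)/((s-a)² + ω²), so L{e^(-5t)·cos(5t)} = (s+5)/((s+5)² + 25)

Final answer: (s+5)/((s+5)² + 25)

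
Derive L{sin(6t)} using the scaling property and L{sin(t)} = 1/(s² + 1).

Using L{f(at)} = (1/a)F(s/a) with a=6: L{sin(6t)} = (1/6) · 1/((s/6)² + 1) = (1/6) · 1·36/(s² + 36) = 6/(s² + 36)

Final answer: 6/(s² + 36)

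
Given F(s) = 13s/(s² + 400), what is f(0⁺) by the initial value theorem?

f(0⁺) = lim_{s→∞} s·13s/(s² + 400) = lim_{s→∞} 13s²/(s² + 400) = 13

Final answer: 13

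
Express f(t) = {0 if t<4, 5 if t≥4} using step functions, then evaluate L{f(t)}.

f(t) = 5·u(t-4). L{u(t-4)} = e^(-4s)/s, so L{f(t)} = 5·e^(-4s)/s

Final answer: 5·e^(-4s)/s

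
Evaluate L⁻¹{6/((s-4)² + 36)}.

Form: b/((s-a)² + b²) → e^(at)sin(bt). With a=4, b=6

Final answer: e^(4t)·sin(6t)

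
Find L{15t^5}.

L{t^n} = n!/s^(n+1). So L{15t^5} = 15·5!/s^6 = 1800/s^6

Final answer: 1800/s^6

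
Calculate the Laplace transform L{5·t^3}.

L{t^n} = n!/s^(n+1), so L{t^3} = 6/s^4. Then L{5·t^3} = 5·6/s^4 = 30/s^4

Final answer: 30/s^4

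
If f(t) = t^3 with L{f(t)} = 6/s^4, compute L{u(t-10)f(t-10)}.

Time shift theorem: L{u(t-a)f(t-a)} = e^(-as)F(s). Here a=10, F(s) = 6/s^4, so L{u(t-10)f(t-10)} = e^(-10s)·6/s^4

Final answer: e^(-10s)·6/s^4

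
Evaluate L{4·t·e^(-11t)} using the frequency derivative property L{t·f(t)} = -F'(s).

L{e^(-11t)} = 1/(s+11). By frequency derivative: L{t·e^(-11t)} = -d/ds[1/(s+11)] = -(-1)/(s+11)² = 1/(s+11)². Then L{4·t·e^(-11t)} = 4·1/(s+11)² = 4/(s+11)²

Final answer: 4/(s+11)²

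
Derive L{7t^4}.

L{t^n} = n!/s^(n+1). So L{7t^4} = 7·4!/s^5 = 168/s^5

Final answer: 168/s^5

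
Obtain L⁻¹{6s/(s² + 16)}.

This is the form c·s/(s² + a²) with a = 4, c = 6. L⁻¹ = 6·cos(4t)

Final answer: 6·cos(4t)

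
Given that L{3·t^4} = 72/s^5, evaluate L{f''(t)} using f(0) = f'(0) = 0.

L{f''(t)} = s²F(s) - sf(0) - f'(0) = s²·72/s^5 - 0 - 0 = 72/s^3

Final answer: 72/s^3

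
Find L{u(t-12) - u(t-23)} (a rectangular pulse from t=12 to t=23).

L{u(t-a)} = e^(-as)/s. L{u(t-12) - u(t-23)} = (e^(-12s) - e^(-23s))/s

Final answer: (e^(-12s) - e^(-23s))/s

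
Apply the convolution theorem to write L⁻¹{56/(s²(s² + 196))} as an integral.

56/(s²(s² + 196)) = (1/s²)·(56/(s² + 196)) = L{t}·L{4·sin(14t)}. So f(t) = t*(4·sin(14t)) = ∫₀ᵗ 4τ·sin(14(t-τ)) dτ

Final answer: ∫₀ᵗ 4τ·sin(14(t-τ)) dτ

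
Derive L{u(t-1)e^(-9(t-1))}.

u(t-a)f(t-a) with f(t)=e^(-9t). L{e^(-9t)} = 1/(s+9). By time shift: e^(-s)/(s+9)

Final answer: e^(-s)/(s+9)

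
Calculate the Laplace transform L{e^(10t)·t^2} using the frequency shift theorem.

L{e^(at)·t^n} = n!/(s-a)^(n+1), so L{e^(10t)·t^2} = 2/(s-10)^3

Final answer: 2/(s-10)^3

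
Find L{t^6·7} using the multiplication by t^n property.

L{7} = 7/s. d^1/ds^1[1/s] = -1/s². d^2/ds^2[1/s] = 2/s^3. d^3/ds^3[1/s] = -6/s^4. d^4/ds^4[1/s] = 24/s^5. d^5/ds^5[1/s] = -120/s^6. d^6/ds^6[1/s] = 720/s^7. So L{t^6} = (-1)^{6}·720/s^7 = 720/s^7. Then L{t^6·7} = 7·720/s^7 = 5040/s^7

Final answer: 5040/s^7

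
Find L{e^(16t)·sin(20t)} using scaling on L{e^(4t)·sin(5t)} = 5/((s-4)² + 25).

Scaling with a=4: L{e^(16t)·sin(20t)} = (1/4) · 5/((s/4-4)² + 25). Simplifying: 20/((s-16)² + 400)

Final answer: 20/((s-16)² + 400)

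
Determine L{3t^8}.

L{t^n} = n!/s^(n+1). So L{3t^8} = 3·8!/s^9 = 120960/s^9

Final answer: 120960/s^9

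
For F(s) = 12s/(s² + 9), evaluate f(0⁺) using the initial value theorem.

f(0⁺) = lim_{s→∞} s·12s/(s² + 9) = lim_{s→∞} 12s²/(s² + 9) = 12

Final answer: 12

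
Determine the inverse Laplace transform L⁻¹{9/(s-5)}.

L⁻¹{1/(s-a)} = e^(at), so L⁻¹{1/(s-5)} = e^(5t), and L⁻¹{9/(s-5)} = 9·e^(5t)

Final answer: 9·e^(5t)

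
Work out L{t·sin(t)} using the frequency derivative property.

L{sin(t)} = 1/(s² + 1). By L{t·f(t)} = -F'(s): -d/ds[1/(s² + 1)] = -(1)·(-2s)/(s² + 1)² = 2s/(s² + 1)²

Final answer: 2s/(s² + 1)²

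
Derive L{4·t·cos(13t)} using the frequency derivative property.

L{cos(13t)} = s/(s² + 169). Derivative: d/ds[s/(s² + 169)] = [(s² + 169) - s·2s]/(s² + 169)² = (169 - s²)/(s² + 169)². So L{t·cos(13t)} = -F'(s) = (s² - 169)/(s² + 169)². Then L{4·t·cos(13t)} = 4·(s² - 169)/(s² + 169)²

Final answer: 4·(s² - 169)/(s² + 169)²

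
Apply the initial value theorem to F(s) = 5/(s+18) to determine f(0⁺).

f(0⁺) = lim_{s→∞} s·5/(s+18) = lim_{s→∞} 5s/(s+18) = 5

Final answer: 5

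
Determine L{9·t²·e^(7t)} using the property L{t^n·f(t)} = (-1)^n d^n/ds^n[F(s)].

L{e^(7t)} = 1/(s-7). d/ds[1/(s-7)] = -1/(s-7)². d²/ds²[1/(s-7)] = 2/(s-7)³. So L{t²·e^(7t)} = (-1)² · 2/(s-7)³ = 2/(s-7)³. Then L{9·t²·e^(7t)} = 9·2/(s-7)³ = 18/(s-7)³

Final answer: 18/(s-7)³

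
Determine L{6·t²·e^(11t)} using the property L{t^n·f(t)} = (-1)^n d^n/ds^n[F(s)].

L{e^(11t)} = 1/(s-11). d/ds[1/(s-11)] = -1/(s-11)². d²/ds²[1/(s-11)] = 2/(s-11)³. So L{t²·e^(11t)} = (-1)² · 2/(s-11)³ = 2/(s-11)³. Then L{6·t²·e^(11t)} = 6·2/(s-11)³ = 12/(s-11)³

Final answer: 12/(s-11)³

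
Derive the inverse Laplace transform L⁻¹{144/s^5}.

L⁻¹{n!/s^(n+1)} = t^n with n=4. So L⁻¹{24/s^5} = t^4, and L⁻¹{144/s^5} = (144/24)·t^4 = 6·t^4

Final answer: 6·t^4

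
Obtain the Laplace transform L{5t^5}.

L{5t^5} = 5 · L{t^5} = 5 · 120/s^6 = 600/s^6

Final answer: 600/s^6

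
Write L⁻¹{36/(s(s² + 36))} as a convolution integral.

36/(s(s² + 36)) = (1/s)·(36/(s² + 36)) = L{1}·L{6·sin(6t)}. So f(t) = 1*(6·sin(6t)) = ∫₀ᵗ 6·sin(6τ) dτ

Final answer: ∫₀ᵗ 6·sin(6τ) dτ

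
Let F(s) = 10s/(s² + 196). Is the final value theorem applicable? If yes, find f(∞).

The final value theorem requires all poles of sF(s) in the left half-plane. sF(s) = 10s²/(s² + 196) has poles at s = ±14i (imaginary axis). Theorem does NOT apply (oscillatory system).

Final answer: Not applicable (oscillatory)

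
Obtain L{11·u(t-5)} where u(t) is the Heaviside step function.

L{u(t-a)} = e^(-as)/s. Here a=5, so L{u(t-5)} = e^(-5s)/s, and L{11·u(t-5)} = 11·e^(-5s)/s

Final answer: 11·e^(-5s)/s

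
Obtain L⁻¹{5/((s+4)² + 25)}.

Form: b/((s-a)² + b²) → e^(at)sin(bt). With a=-4, b=5

Final answer: e^(-4t)·sin(5t)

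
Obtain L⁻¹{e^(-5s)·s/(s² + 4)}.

L⁻¹{s/(s² + 4)} = cos(2t). By the time shift theorem, L⁻¹{e^(-as)F(s)} = u(t-a)f(t-a) with a=5, so L⁻¹{e^(-5s)·s/(s² + 4)} = u(t-5)·cos(2(t-5))

Final answer: u(t-5)·cos(2(t-5))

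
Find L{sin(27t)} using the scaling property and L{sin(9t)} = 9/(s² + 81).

Using L{f(at)} = (1/a)F(s/a) with a=3: L{sin(27t)} = (1/3) · 9/((s/3)² + 81) = (1/3) · 9·9/(s² + 729) = 27/(s² + 729)

Final answer: 27/(s² + 729)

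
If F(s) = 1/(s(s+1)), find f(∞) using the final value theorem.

f(∞) = lim_{s→0} s·1/(s(s+1)) = lim_{s→0} 1/(s+1) = 1/1 = 1

Final answer: 1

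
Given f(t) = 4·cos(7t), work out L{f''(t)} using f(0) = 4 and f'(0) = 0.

F(s) = 4s/(s² + 49). L{f''(t)} = s²F(s) - sf(0) - f'(0) = 4s³/(s² + 49) - 4s = (4s³ - 4s(s² + 49))/(s² + 49) = -196s/(s² + 49)

Final answer: -196s/(s² + 49)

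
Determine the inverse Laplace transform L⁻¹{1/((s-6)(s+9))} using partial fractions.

Decompose: A/(s-6) + B/(s+9). A = 1/15, B = -1/15. f(t) = (e^(6t) - e^(-9t))/15

Final answer: (e^(6t) - e^(-9t))/15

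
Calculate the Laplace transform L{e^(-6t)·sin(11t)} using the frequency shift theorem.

Frequency shift: L{e^(at)f(t)} = F(s-a). L{e^(-6t)·sin(11t)} = 11/((s+6)² + 121)

Final answer: 11/((s+6)² + 121)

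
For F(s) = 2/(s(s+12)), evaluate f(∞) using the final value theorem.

f(∞) = lim_{s→0} s·2/(s(s+12)) = lim_{s→0} 2/(s+12) = 2/12 = 1/6

Final answer: 1/6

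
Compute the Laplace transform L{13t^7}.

L{13t^7} = 13 · L{t^7} = 13 · 5040/s^8 = 65520/s^8

Final answer: 65520/s^8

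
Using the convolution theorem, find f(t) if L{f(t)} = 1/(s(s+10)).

1/(s(s+10)) = (1/s)·(1/(s+10)) = L{1}·L{e^(-10t)}. By convolution, f(t) = 1*e^(-10t) = ∫₀ᵗ 1·e^(-10τ) dτ = (1 - e^(-10t))/10

Final answer: (1 - e^(-10t))/10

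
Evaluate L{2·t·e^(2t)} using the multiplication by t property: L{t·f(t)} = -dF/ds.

Using L{t^n·e^(at)} = n!/(s-a)^(n+1), L{t·e^(2t)} = 1/(s-2)^2, so L{2·t·e^(2t)} = 2·1/(s-2)^2 = 2/(s-2)^2

Final answer: 2/(s-2)^2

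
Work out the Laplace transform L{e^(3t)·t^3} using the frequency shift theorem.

L{e^(at)·t^n} = n!/(s-a)^(n+1), so L{e^(3t)·t^3} = 6/(s-3)^4

Final answer: 6/(s-3)^4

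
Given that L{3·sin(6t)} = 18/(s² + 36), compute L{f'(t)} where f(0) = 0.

L{f'(t)} = s·F(s) - f(0) = s·18/(s² + 36) - 0 = 18s/(s² + 36)

Final answer: 18s/(s² + 36)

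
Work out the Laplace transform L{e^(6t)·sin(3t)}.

L{e^(at)·sin(ωt)} = ω/((s-a)² + ω²), so L{e^(6t)·sin(3t)} = 3/((s-6)² + 9)

Final answer: 3/((s-6)² + 9)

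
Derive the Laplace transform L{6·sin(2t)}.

L{sin(ωt)} = ω/(s² + ω²), so L{sin(2t)} = 2/(s² + 4). Then L{6·sin(2t)} = 6·2/(s² + 4) = 12/(s² + 4)

Final answer: 12/(s² + 4)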